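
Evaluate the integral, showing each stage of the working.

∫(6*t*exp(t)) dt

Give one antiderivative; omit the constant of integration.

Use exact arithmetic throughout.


Step 1. Integrate ∫(6*t*exp(t)) dt by parts with u = t, dv = (6*exp(t)) dt, so v = 6*exp(t): now 6*t*exp(t) + ∫(-6*exp(t)) dt.
Step 2. Evaluate the standard form: now 6*t*exp(t) - 6*exp(t).
Answer: 6*t*exp(t) - 6*exp(t).


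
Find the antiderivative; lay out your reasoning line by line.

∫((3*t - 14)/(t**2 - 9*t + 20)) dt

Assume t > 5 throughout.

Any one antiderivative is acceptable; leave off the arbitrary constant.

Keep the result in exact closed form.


Step 1. Decompose ∫((3*t - 14)/(t**2 - 9*t + 20)) dt by partial fractions, (3*t - 14)/(t**2 - 9*t + 20) = 2/(t - 4) + 1/(t - 5): now ∫(1/(t - 5)) dt + ∫(2/(t - 4)) dt.
Step 2. Evaluate the standard form [assuming t > 5]: now log(t - 5) + ∫(2/(t - 4)) dt.
Step 3. Evaluate the standard form [assuming t > 4]: now log(t - 5) + 2*log(t - 4).
Answer: log(t - 5) + 2*log(t - 4).


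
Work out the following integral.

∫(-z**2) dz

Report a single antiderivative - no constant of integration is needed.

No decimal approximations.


Answer: -z**3/3.


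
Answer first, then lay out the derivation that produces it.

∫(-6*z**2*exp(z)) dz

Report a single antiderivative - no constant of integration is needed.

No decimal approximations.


The answer is -6*z**2*exp(z) + 12*z*exp(z) - 12*exp(z).
Step 1. Integrate ∫(-6*z**2*exp(z)) dz by parts with u = z**2, dv = (-6*exp(z)) dz, so v = -6*exp(z): now -6*z**2*exp(z) + ∫(12*z*exp(z)) dz.
Step 2. Integrate ∫(12*z*exp(z)) dz by parts with u = z, dv = (12*exp(z)) dz, so v = 12*exp(z): now -6*z**2*exp(z) + 12*z*exp(z) + ∫(-12*exp(z)) dz.
Step 3. Evaluate the standard form: now -6*z**2*exp(z) + 12*z*exp(z) - 12*exp(z).
Answer: -6*z**2*exp(z) + 12*z*exp(z) - 12*exp(z).


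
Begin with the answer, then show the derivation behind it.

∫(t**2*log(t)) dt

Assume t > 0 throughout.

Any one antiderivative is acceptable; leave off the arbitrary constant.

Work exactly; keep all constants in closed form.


The answer is t**3*log(t)/3 - t**3/9.
Step 1. Integrate ∫(t**2*log(t)) dt by parts with u = log(t), dv = (t**2) dt, so v = t**3/3 [assuming t > 0]: now t**3*log(t)/3 + ∫(-t**2/3) dt.
Step 2. Evaluate the standard form: now t**3*log(t)/3 - t**3/9.
Answer: t**3*log(t)/3 - t**3/9.


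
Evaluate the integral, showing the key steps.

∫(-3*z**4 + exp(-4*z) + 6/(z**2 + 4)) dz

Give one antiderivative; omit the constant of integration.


Step 1. Rewrite: now ∫(-3*z**4) dz + ∫(6/(z**2 + 4)) dz + ∫(exp(-4*z)) dz.
Step 2. Evaluate the standard form: now -3*z**5/5 + ∫(6/(z**2 + 4)) dz + ∫(exp(-4*z)) dz.
Step 3. Evaluate the standard form: now -3*z**5/5 + 3*atan(z/2) + ∫(exp(-4*z)) dz.
Step 4. Evaluate the standard form: now -3*z**5/5 + 3*atan(z/2) - exp(-4*z)/4.
Answer: -3*z**5/5 + 3*atan(z/2) - exp(-4*z)/4.


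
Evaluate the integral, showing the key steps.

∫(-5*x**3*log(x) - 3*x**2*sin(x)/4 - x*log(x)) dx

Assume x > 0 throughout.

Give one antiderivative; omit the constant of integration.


Step 1. Rewrite: now ∫(-x*log(x)) dx + ∫(-3*x**2*sin(x)/4) dx + ∫(-5*x**3*log(x)) dx.
Step 2. Integrate ∫(-5*x**3*log(x)) dx by parts with u = log(x), dv = (-5*x**3) dx, so v = -5*x**4/4 [assuming x > 0]: now -5*x**4*log(x)/4 + ∫(5*x**3/4) dx + ∫(-x*log(x)) dx + ∫(-3*x**2*sin(x)/4) dx.
Step 3. Evaluate the standard form: now -5*x**4*log(x)/4 + 5*x**4/16 + ∫(-x*log(x)) dx + ∫(-3*x**2*sin(x)/4) dx.
Step 4. Integrate ∫(-x*log(x)) dx by parts with u = log(x), dv = (-x) dx, so v = -x**2/2 [assuming x > 0]: now -5*x**4*log(x)/4 + 5*x**4/16 - x**2*log(x)/2 + ∫(x/2) dx + ∫(-3*x**2*sin(x)/4) dx.
Step 5. Evaluate the standard form: now -5*x**4*log(x)/4 + 5*x**4/16 - x**2*log(x)/2 + x**2/4 + ∫(-3*x**2*sin(x)/4) dx.
Step 6. Integrate ∫(-3*x**2*sin(x)/4) dx by parts with u = x**2, dv = (-3*sin(x)/4) dx, so v = 3*cos(x)/4: now -5*x**4*log(x)/4 + 5*x**4/16 - x**2*log(x)/2 + 3*x**2*cos(x)/4 + x**2/4 + ∫(-3*x*cos(x)/2) dx.
Step 7. Integrate ∫(-3*x*cos(x)/2) dx by parts with u = x, dv = (-3*cos(x)/2) dx, so v = -3*sin(x)/2: now -5*x**4*log(x)/4 + 5*x**4/16 - x**2*log(x)/2 + 3*x**2*cos(x)/4 + x**2/4 - 3*x*sin(x)/2 + ∫(3*sin(x)/2) dx.
Step 8. Evaluate the standard form: now -5*x**4*log(x)/4 + 5*x**4/16 - x**2*log(x)/2 + 3*x**2*cos(x)/4 + x**2/4 - 3*x*sin(x)/2 - 3*cos(x)/2.
Answer: -5*x**4*log(x)/4 + 5*x**4/16 - x**2*log(x)/2 + 3*x**2*cos(x)/4 + x**2/4 - 3*x*sin(x)/2 - 3*cos(x)/2.


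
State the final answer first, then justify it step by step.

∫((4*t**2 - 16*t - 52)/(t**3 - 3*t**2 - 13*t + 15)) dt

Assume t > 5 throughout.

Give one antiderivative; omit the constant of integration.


The answer is -log(t - 5) + 4*log(t - 1) + log(t + 3).
Step 1. Decompose ∫((4*t**2 - 16*t - 52)/(t**3 - 3*t**2 - 13*t + 15)) dt by partial fractions, (4*t**2 - 16*t - 52)/(t**3 - 3*t**2 - 13*t + 15) = 1/(t + 3) + 4/(t - 1) - 1/(t - 5): now ∫(-1/(t - 5)) dt + ∫(4/(t - 1)) dt + ∫(1/(t + 3)) dt.
Step 2. Evaluate the standard form [assuming t > 1]: now 4*log(t - 1) + ∫(-1/(t - 5)) dt + ∫(1/(t + 3)) dt.
Step 3. Evaluate the standard form [assuming t > 5]: now -log(t - 5) + 4*log(t - 1) + ∫(1/(t + 3)) dt.
Step 4. Evaluate the standard form [assuming t > -3]: now -log(t - 5) + 4*log(t - 1) + log(t + 3).
Answer: -log(t - 5) + 4*log(t - 1) + log(t + 3).


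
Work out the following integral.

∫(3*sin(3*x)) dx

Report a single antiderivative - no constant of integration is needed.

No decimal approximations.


Answer: -cos(3*x).


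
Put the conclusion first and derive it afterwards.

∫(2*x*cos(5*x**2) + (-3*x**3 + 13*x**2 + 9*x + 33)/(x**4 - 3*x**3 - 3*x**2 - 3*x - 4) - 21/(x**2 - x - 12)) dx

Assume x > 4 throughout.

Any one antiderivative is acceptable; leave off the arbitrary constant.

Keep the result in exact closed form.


The answer is -2*log(x - 4) - 4*log(x + 1) + 3*log(x + 3) + sin(5*x**2)/5 - 4*atan(x).
Step 1. Rewrite: now ∫(2*x*cos(5*x**2)) dx + ∫((-3*x**3 + 13*x**2 + 9*x + 33)/(x**4 - 3*x**3 - 3*x**2 - 3*x - 4)) dx + ∫(-21/(x**2 - x - 12)) dx.
Step 2. Substitute u = x**2, turning ∫(2*x*cos(5*x**2)) dx into ∫(cos(5*u)) du: now ∫((-3*x**3 + 13*x**2 + 9*x + 33)/(x**4 - 3*x**3 - 3*x**2 - 3*x - 4)) dx + ∫(-21/(x**2 - x - 12)) dx + ∫(cos(5*u)) du.
Step 3. Evaluate the standard form: now sin(5*u)/5 + ∫((-3*x**3 + 13*x**2 + 9*x + 33)/(x**4 - 3*x**3 - 3*x**2 - 3*x - 4)) dx + ∫(-21/(x**2 - x - 12)) dx.
Step 4. Substitute back u = x**2: now sin(5*x**2)/5 + ∫((-3*x**3 + 13*x**2 + 9*x + 33)/(x**4 - 3*x**3 - 3*x**2 - 3*x - 4)) dx + ∫(-21/(x**2 - x - 12)) dx.
Step 5. Decompose ∫(-21/(x**2 - x - 12)) dx by partial fractions, -21/(x**2 - x - 12) = 3/(x + 3) - 3/(x - 4): now sin(5*x**2)/5 + ∫((-3*x**3 + 13*x**2 + 9*x + 33)/(x**4 - 3*x**3 - 3*x**2 - 3*x - 4)) dx + ∫(-3/(x - 4)) dx + ∫(3/(x + 3)) dx.
Step 6. Evaluate the standard form [assuming x > 4]: now -3*log(x - 4) + sin(5*x**2)/5 + ∫((-3*x**3 + 13*x**2 + 9*x + 33)/(x**4 - 3*x**3 - 3*x**2 - 3*x - 4)) dx + ∫(3/(x + 3)) dx.
Step 7. Evaluate the standard form [assuming x > -3]: now -3*log(x - 4) + 3*log(x + 3) + sin(5*x**2)/5 + ∫((-3*x**3 + 13*x**2 + 9*x + 33)/(x**4 - 3*x**3 - 3*x**2 - 3*x - 4)) dx.
Step 8. Decompose ∫((-3*x**3 + 13*x**2 + 9*x + 33)/(x**4 - 3*x**3 - 3*x**2 - 3*x - 4)) dx by partial fractions, (-3*x**3 + 13*x**2 + 9*x + 33)/(x**4 - 3*x**3 - 3*x**2 - 3*x - 4) = -4/(x**2 + 1) - 4/(x + 1) + 1/(x - 4): now -3*log(x - 4) + 3*log(x + 3) + sin(5*x**2)/5 + ∫(1/(x - 4)) dx + ∫(-4/(x + 1)) dx + ∫(-4/(x**2 + 1)) dx.
Step 9. Evaluate the standard form [assuming x > -1]: now -3*log(x - 4) - 4*log(x + 1) + 3*log(x + 3) + sin(5*x**2)/5 + ∫(1/(x - 4)) dx + ∫(-4/(x**2 + 1)) dx.
Step 10. Evaluate the standard form [assuming x > 4]: now -2*log(x - 4) - 4*log(x + 1) + 3*log(x + 3) + sin(5*x**2)/5 + ∫(-4/(x**2 + 1)) dx.
Step 11. Evaluate the standard form: now -2*log(x - 4) - 4*log(x + 1) + 3*log(x + 3) + sin(5*x**2)/5 - 4*atan(x).
Answer: -2*log(x - 4) - 4*log(x + 1) + 3*log(x + 3) + sin(5*x**2)/5 - 4*atan(x).


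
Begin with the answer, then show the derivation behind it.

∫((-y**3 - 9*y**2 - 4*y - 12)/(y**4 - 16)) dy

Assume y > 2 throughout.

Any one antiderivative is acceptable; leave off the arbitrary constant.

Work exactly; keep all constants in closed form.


The answer is -2*log(y - 2) + log(y + 2) - 3*atan(y/2)/2.
Step 1. Decompose ∫((-y**3 - 9*y**2 - 4*y - 12)/(y**4 - 16)) dy by partial fractions, (-y**3 - 9*y**2 - 4*y - 12)/(y**4 - 16) = -3/(y**2 + 4) + 1/(y + 2) - 2/(y - 2): now ∫(-2/(y - 2)) dy + ∫(1/(y + 2)) dy + ∫(-3/(y**2 + 4)) dy.
Step 2. Evaluate the standard form [assuming y > -2]: now log(y + 2) + ∫(-2/(y - 2)) dy + ∫(-3/(y**2 + 4)) dy.
Step 3. Evaluate the standard form [assuming y > 2]: now -2*log(y - 2) + log(y + 2) + ∫(-3/(y**2 + 4)) dy.
Step 4. Evaluate the standard form: now -2*log(y - 2) + log(y + 2) - 3*atan(y/2)/2.
Answer: -2*log(y - 2) + log(y + 2) - 3*atan(y/2)/2.


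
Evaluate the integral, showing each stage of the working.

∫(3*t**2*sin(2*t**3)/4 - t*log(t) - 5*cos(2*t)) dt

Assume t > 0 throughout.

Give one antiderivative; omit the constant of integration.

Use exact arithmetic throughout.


Step 1. Rewrite: now ∫(-t*log(t)) dt + ∫(3*t**2*sin(2*t**3)/4) dt + ∫(-5*cos(2*t)) dt.
Step 2. Substitute u = t**3, turning ∫(3*t**2*sin(2*t**3)/4) dt into ∫(sin(2*u)/4) du: now ∫(-t*log(t)) dt + ∫(sin(2*u)/4) du + ∫(-5*cos(2*t)) dt.
Step 3. Evaluate the standard form: now -cos(2*u)/8 + ∫(-t*log(t)) dt + ∫(-5*cos(2*t)) dt.
Step 4. Substitute back u = t**3: now -cos(2*t**3)/8 + ∫(-t*log(t)) dt + ∫(-5*cos(2*t)) dt.
Step 5. Evaluate the standard form: now -5*sin(2*t)/2 - cos(2*t**3)/8 + ∫(-t*log(t)) dt.
Step 6. Integrate ∫(-t*log(t)) dt by parts with u = log(t), dv = (-t) dt, so v = -t**2/2 [assuming t > 0]: now -t**2*log(t)/2 - 5*sin(2*t)/2 - cos(2*t**3)/8 + ∫(t/2) dt.
Step 7. Evaluate the standard form: now -t**2*log(t)/2 + t**2/4 - 5*sin(2*t)/2 - cos(2*t**3)/8.
Answer: -t**2*log(t)/2 + t**2/4 - 5*sin(2*t)/2 - cos(2*t**3)/8.


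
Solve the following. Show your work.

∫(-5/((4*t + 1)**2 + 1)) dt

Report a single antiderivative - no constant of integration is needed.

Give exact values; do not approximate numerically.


Step 1. Substitute u = 4*t + 1, turning ∫(-5/((4*t + 1)**2 + 1)) dt into ∫(-5/(4*(u**2 + 1))) du: now ∫(-5/(4*(u**2 + 1))) du.
Step 2. Evaluate the standard form: now -5*atan(u)/4.
Step 3. Substitute back u = 4*t + 1: now -5*atan(4*t + 1)/4.
Answer: -5*atan(4*t + 1)/4.


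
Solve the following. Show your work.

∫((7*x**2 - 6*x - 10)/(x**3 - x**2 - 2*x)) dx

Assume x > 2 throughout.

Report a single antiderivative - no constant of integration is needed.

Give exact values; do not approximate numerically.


Step 1. Decompose ∫((7*x**2 - 6*x - 10)/(x**3 - x**2 - 2*x)) dx by partial fractions, (7*x**2 - 6*x - 10)/(x**3 - x**2 - 2*x) = 1/(x + 1) + 1/(x - 2) + 5/x: now ∫(5/x) dx + ∫(1/(x - 2)) dx + ∫(1/(x + 1)) dx.
Step 2. Evaluate the standard form [assuming x > -1]: now log(x + 1) + ∫(5/x) dx + ∫(1/(x - 2)) dx.
Step 3. Evaluate the standard form [assuming x > 0]: now 5*log(x) + log(x + 1) + ∫(1/(x - 2)) dx.
Step 4. Evaluate the standard form [assuming x > 2]: now 5*log(x) + log(x - 2) + log(x + 1).
Answer: 5*log(x) + log(x - 2) + log(x + 1).


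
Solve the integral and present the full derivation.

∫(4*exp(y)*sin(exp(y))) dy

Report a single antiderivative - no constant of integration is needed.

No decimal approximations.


Step 1. Substitute u = exp(y), turning ∫(4*exp(y)*sin(exp(y))) dy into ∫(4*sin(u)) du: now ∫(4*sin(u)) du.
Step 2. Evaluate the standard form: now -4*cos(u).
Step 3. Substitute back u = exp(y): now -4*cos(exp(y)).
Answer: -4*cos(exp(y)).


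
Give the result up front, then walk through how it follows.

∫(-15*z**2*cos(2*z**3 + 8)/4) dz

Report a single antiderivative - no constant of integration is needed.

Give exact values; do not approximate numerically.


The answer is -5*sin(2*z**3 + 8)/8.
Step 1. Substitute u = z**3 + 4, turning ∫(-15*z**2*cos(2*z**3 + 8)/4) dz into ∫(-5*cos(2*u)/4) du: now ∫(-5*cos(2*u)/4) du.
Step 2. Evaluate the standard form: now -5*sin(2*u)/8.
Step 3. Substitute back u = z**3 + 4: now -5*sin(2*z**3 + 8)/8.
Answer: -5*sin(2*z**3 + 8)/8.


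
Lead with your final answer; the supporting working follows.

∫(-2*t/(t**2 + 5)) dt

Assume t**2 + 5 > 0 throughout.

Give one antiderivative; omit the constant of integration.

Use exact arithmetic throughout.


The answer is -log(t**2 + 5).
Step 1. Substitute u = t**2 + 5, turning ∫(-2*t/(t**2 + 5)) dt into ∫(-1/u) du: now ∫(-1/u) du.
Step 2. Evaluate the standard form [assuming u > 0]: now -log(u).
Step 3. Substitute back u = t**2 + 5: now -log(t**2 + 5).
Answer: -log(t**2 + 5).


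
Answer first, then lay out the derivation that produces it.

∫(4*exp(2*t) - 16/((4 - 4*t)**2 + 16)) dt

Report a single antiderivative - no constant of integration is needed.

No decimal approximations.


The answer is 2*exp(2*t) - atan(t - 1).
Step 1. Rewrite: now ∫(-16/((4 - 4*t)**2 + 16)) dt + ∫(4*exp(2*t)) dt.
Step 2. Evaluate the standard form: now 2*exp(2*t) + ∫(-16/((4 - 4*t)**2 + 16)) dt.
Step 3. Substitute u = 4 - 4*t, turning ∫(-16/((4 - 4*t)**2 + 16)) dt into ∫(4/(u**2 + 16)) du: now 2*exp(2*t) + ∫(4/(u**2 + 16)) du.
Step 4. Evaluate the standard form: now 2*exp(2*t) + atan(u/4).
Step 5. Substitute back u = 4 - 4*t: now 2*exp(2*t) - atan(t - 1).
Answer: 2*exp(2*t) - atan(t - 1).


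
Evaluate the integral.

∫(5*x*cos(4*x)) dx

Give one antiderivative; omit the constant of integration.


Answer: 5*x*sin(4*x)/4 + 5*cos(4*x)/16.


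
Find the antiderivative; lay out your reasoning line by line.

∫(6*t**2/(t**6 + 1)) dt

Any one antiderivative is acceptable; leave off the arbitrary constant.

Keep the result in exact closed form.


Step 1. Substitute u = t**3, turning ∫(6*t**2/(t**6 + 1)) dt into ∫(2/(u**2 + 1)) du: now ∫(2/(u**2 + 1)) du.
Step 2. Evaluate the standard form: now 2*atan(u).
Step 3. Substitute back u = t**3: now 2*atan(t**3).
Answer: 2*atan(t**3).


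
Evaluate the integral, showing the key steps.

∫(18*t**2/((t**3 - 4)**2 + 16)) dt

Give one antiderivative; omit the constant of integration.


Step 1. Substitute u = t**3 - 4, turning ∫(18*t**2/((t**3 - 4)**2 + 16)) dt into ∫(6/(u**2 + 16)) du: now ∫(6/(u**2 + 16)) du.
Step 2. Evaluate the standard form: now 3*atan(u/4)/2.
Step 3. Substitute back u = t**3 - 4: now 3*atan(t**3/4 - 1)/2.
Answer: 3*atan(t**3/4 - 1)/2.


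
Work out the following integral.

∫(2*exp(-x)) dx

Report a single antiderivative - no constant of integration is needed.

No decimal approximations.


Answer: -2*exp(-x).


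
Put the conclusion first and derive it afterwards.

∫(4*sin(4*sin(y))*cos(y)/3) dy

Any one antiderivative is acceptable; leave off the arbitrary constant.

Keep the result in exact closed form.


The answer is -cos(4*sin(y))/3.
Step 1. Substitute u = sin(y), turning ∫(4*sin(4*sin(y))*cos(y)/3) dy into ∫(4*sin(4*u)/3) du: now ∫(4*sin(4*u)/3) du.
Step 2. Evaluate the standard form: now -cos(4*u)/3.
Step 3. Substitute back u = sin(y): now -cos(4*sin(y))/3.
Answer: -cos(4*sin(y))/3.


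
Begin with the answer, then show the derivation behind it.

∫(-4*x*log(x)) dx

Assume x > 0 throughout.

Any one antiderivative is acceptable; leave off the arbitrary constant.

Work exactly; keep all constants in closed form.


The answer is -2*x**2*log(x) + x**2.
Step 1. Integrate ∫(-4*x*log(x)) dx by parts with u = log(x), dv = (-4*x) dx, so v = -2*x**2 [assuming x > 0]: now -2*x**2*log(x) + ∫(2*x) dx.
Step 2. Evaluate the standard form: now -2*x**2*log(x) + x**2.
Answer: -2*x**2*log(x) + x**2.


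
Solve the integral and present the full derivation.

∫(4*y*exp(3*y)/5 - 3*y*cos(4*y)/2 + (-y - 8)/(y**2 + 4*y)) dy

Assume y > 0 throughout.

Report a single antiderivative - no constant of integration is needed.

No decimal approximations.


Step 1. Rewrite: now ∫(4*y*exp(3*y)/5) dy + ∫(-3*y*cos(4*y)/2) dy + ∫((-y - 8)/(y**2 + 4*y)) dy.
Step 2. Integrate ∫(4*y*exp(3*y)/5) dy by parts with u = y, dv = (4*exp(3*y)/5) dy, so v = 4*exp(3*y)/15: now 4*y*exp(3*y)/15 + ∫(-3*y*cos(4*y)/2) dy + ∫((-y - 8)/(y**2 + 4*y)) dy + ∫(-4*exp(3*y)/15) dy.
Step 3. Evaluate the standard form: now 4*y*exp(3*y)/15 - 4*exp(3*y)/45 + ∫(-3*y*cos(4*y)/2) dy + ∫((-y - 8)/(y**2 + 4*y)) dy.
Step 4. Decompose ∫((-y - 8)/(y**2 + 4*y)) dy by partial fractions, (-y - 8)/(y**2 + 4*y) = 1/(y + 4) - 2/y: now 4*y*exp(3*y)/15 - 4*exp(3*y)/45 + ∫(-2/y) dy + ∫(-3*y*cos(4*y)/2) dy + ∫(1/(y + 4)) dy.
Step 5. Evaluate the standard form [assuming y > 0]: now 4*y*exp(3*y)/15 - 4*exp(3*y)/45 - 2*log(y) + ∫(-3*y*cos(4*y)/2) dy + ∫(1/(y + 4)) dy.
Step 6. Evaluate the standard form [assuming y > -4]: now 4*y*exp(3*y)/15 - 4*exp(3*y)/45 - 2*log(y) + log(y + 4) + ∫(-3*y*cos(4*y)/2) dy.
Step 7. Integrate ∫(-3*y*cos(4*y)/2) dy by parts with u = y, dv = (-3*cos(4*y)/2) dy, so v = -3*sin(4*y)/8: now 4*y*exp(3*y)/15 - 3*y*sin(4*y)/8 - 4*exp(3*y)/45 - 2*log(y) + log(y + 4) + ∫(3*sin(4*y)/8) dy.
Step 8. Evaluate the standard form: now 4*y*exp(3*y)/15 - 3*y*sin(4*y)/8 - 4*exp(3*y)/45 - 2*log(y) + log(y + 4) - 3*cos(4*y)/32.
Answer: 4*y*exp(3*y)/15 - 3*y*sin(4*y)/8 - 4*exp(3*y)/45 - 2*log(y) + log(y + 4) - 3*cos(4*y)/32.


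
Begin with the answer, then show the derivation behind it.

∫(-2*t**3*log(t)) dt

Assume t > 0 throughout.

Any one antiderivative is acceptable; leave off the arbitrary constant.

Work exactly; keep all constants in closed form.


The answer is -t**4*log(t)/2 + t**4/8.
Step 1. Integrate ∫(-2*t**3*log(t)) dt by parts with u = log(t), dv = (-2*t**3) dt, so v = -t**4/2 [assuming t > 0]: now -t**4*log(t)/2 + ∫(t**3/2) dt.
Step 2. Evaluate the standard form: now -t**4*log(t)/2 + t**4/8.
Answer: -t**4*log(t)/2 + t**4/8.


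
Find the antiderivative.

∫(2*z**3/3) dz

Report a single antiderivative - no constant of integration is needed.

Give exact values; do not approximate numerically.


Answer: z**4/6.


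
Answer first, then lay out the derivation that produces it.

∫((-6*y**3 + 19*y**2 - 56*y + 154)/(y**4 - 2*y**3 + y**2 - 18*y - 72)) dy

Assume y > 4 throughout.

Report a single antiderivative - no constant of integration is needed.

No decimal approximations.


The answer is -log(y - 4) - 5*log(y + 2) + atan(y/3)/3.
Step 1. Decompose ∫((-6*y**3 + 19*y**2 - 56*y + 154)/(y**4 - 2*y**3 + y**2 - 18*y - 72)) dy by partial fractions, (-6*y**3 + 19*y**2 - 56*y + 154)/(y**4 - 2*y**3 + y**2 - 18*y - 72) = 1/(y**2 + 9) - 5/(y + 2) - 1/(y - 4): now ∫(-1/(y - 4)) dy + ∫(-5/(y + 2)) dy + ∫(1/(y**2 + 9)) dy.
Step 2. Evaluate the standard form [assuming y > 4]: now -log(y - 4) + ∫(-5/(y + 2)) dy + ∫(1/(y**2 + 9)) dy.
Step 3. Evaluate the standard form [assuming y > -2]: now -log(y - 4) - 5*log(y + 2) + ∫(1/(y**2 + 9)) dy.
Step 4. Evaluate the standard form: now -log(y - 4) - 5*log(y + 2) + atan(y/3)/3.
Answer: -log(y - 4) - 5*log(y + 2) + atan(y/3)/3.


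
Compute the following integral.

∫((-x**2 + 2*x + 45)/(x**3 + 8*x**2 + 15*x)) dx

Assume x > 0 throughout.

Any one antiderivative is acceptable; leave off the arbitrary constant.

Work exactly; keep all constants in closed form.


Answer: 3*log(x) - 5*log(x + 3) + log(x + 5).


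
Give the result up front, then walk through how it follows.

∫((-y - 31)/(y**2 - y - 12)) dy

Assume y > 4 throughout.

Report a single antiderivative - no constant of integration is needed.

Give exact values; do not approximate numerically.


The answer is -5*log(y - 4) + 4*log(y + 3).
Step 1. Decompose ∫((-y - 31)/(y**2 - y - 12)) dy by partial fractions, (-y - 31)/(y**2 - y - 12) = 4/(y + 3) - 5/(y - 4): now ∫(-5/(y - 4)) dy + ∫(4/(y + 3)) dy.
Step 2. Evaluate the standard form [assuming y > 4]: now -5*log(y - 4) + ∫(4/(y + 3)) dy.
Step 3. Evaluate the standard form [assuming y > -3]: now -5*log(y - 4) + 4*log(y + 3).
Answer: -5*log(y - 4) + 4*log(y + 3).


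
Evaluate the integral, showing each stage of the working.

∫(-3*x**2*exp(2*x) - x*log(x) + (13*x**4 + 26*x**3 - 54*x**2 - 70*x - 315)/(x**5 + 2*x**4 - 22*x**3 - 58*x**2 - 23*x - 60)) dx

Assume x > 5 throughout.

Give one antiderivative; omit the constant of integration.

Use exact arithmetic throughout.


Step 1. Rewrite: now ∫(-x*log(x)) dx + ∫(-3*x**2*exp(2*x)) dx + ∫((13*x**4 + 26*x**3 - 54*x**2 - 70*x - 315)/(x**5 + 2*x**4 - 22*x**3 - 58*x**2 - 23*x - 60)) dx.
Step 2. Decompose ∫((13*x**4 + 26*x**3 - 54*x**2 - 70*x - 315)/(x**5 + 2*x**4 - 22*x**3 - 58*x**2 - 23*x - 60)) dx by partial fractions, (13*x**4 + 26*x**3 - 54*x**2 - 70*x - 315)/(x**5 + 2*x**4 - 22*x**3 - 58*x**2 - 23*x - 60) = 4/(x**2 + 1) + 5/(x + 4) + 3/(x + 3) + 5/(x - 5): now ∫(-x*log(x)) dx + ∫(-3*x**2*exp(2*x)) dx + ∫(5/(x - 5)) dx + ∫(3/(x + 3)) dx + ∫(5/(x + 4)) dx + ∫(4/(x**2 + 1)) dx.
Step 3. Evaluate the standard form [assuming x > -4]: now 5*log(x + 4) + ∫(-x*log(x)) dx + ∫(-3*x**2*exp(2*x)) dx + ∫(5/(x - 5)) dx + ∫(3/(x + 3)) dx + ∫(4/(x**2 + 1)) dx.
Step 4. Evaluate the standard form [assuming x > -3]: now 3*log(x + 3) + 5*log(x + 4) + ∫(-x*log(x)) dx + ∫(-3*x**2*exp(2*x)) dx + ∫(5/(x - 5)) dx + ∫(4/(x**2 + 1)) dx.
Step 5. Evaluate the standard form [assuming x > 5]: now 5*log(x - 5) + 3*log(x + 3) + 5*log(x + 4) + ∫(-x*log(x)) dx + ∫(-3*x**2*exp(2*x)) dx + ∫(4/(x**2 + 1)) dx.
Step 6. Evaluate the standard form: now 5*log(x - 5) + 3*log(x + 3) + 5*log(x + 4) + 4*atan(x) + ∫(-x*log(x)) dx + ∫(-3*x**2*exp(2*x)) dx.
Step 7. Integrate ∫(-3*x**2*exp(2*x)) dx by parts with u = x**2, dv = (-3*exp(2*x)) dx, so v = -3*exp(2*x)/2: now -3*x**2*exp(2*x)/2 + 5*log(x - 5) + 3*log(x + 3) + 5*log(x + 4) + 4*atan(x) + ∫(3*x*exp(2*x)) dx + ∫(-x*log(x)) dx.
Step 8. Integrate ∫(3*x*exp(2*x)) dx by parts with u = x, dv = (3*exp(2*x)) dx, so v = 3*exp(2*x)/2: now -3*x**2*exp(2*x)/2 + 3*x*exp(2*x)/2 + 5*log(x - 5) + 3*log(x + 3) + 5*log(x + 4) + 4*atan(x) + ∫(-x*log(x)) dx + ∫(-3*exp(2*x)/2) dx.
Step 9. Evaluate the standard form: now -3*x**2*exp(2*x)/2 + 3*x*exp(2*x)/2 - 3*exp(2*x)/4 + 5*log(x - 5) + 3*log(x + 3) + 5*log(x + 4) + 4*atan(x) + ∫(-x*log(x)) dx.
Step 10. Integrate ∫(-x*log(x)) dx by parts with u = log(x), dv = (-x) dx, so v = -x**2/2 [assuming x > 0]: now -3*x**2*exp(2*x)/2 - x**2*log(x)/2 + 3*x*exp(2*x)/2 - 3*exp(2*x)/4 + 5*log(x - 5) + 3*log(x + 3) + 5*log(x + 4) + 4*atan(x) + ∫(x/2) dx.
Step 11. Evaluate the standard form: now -3*x**2*exp(2*x)/2 - x**2*log(x)/2 + x**2/4 + 3*x*exp(2*x)/2 - 3*exp(2*x)/4 + 5*log(x - 5) + 3*log(x + 3) + 5*log(x + 4) + 4*atan(x).
Answer: -3*x**2*exp(2*x)/2 - x**2*log(x)/2 + x**2/4 + 3*x*exp(2*x)/2 - 3*exp(2*x)/4 + 5*log(x - 5) + 3*log(x + 3) + 5*log(x + 4) + 4*atan(x).


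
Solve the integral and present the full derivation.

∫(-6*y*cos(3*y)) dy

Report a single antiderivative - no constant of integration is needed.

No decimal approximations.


Step 1. Integrate ∫(-6*y*cos(3*y)) dy by parts with u = y, dv = (-6*cos(3*y)) dy, so v = -2*sin(3*y): now -2*y*sin(3*y) + ∫(2*sin(3*y)) dy.
Step 2. Evaluate the standard form: now -2*y*sin(3*y) - 2*cos(3*y)/3.
Answer: -2*y*sin(3*y) - 2*cos(3*y)/3.


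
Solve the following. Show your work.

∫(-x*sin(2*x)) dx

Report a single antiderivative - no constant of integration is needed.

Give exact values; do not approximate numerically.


Step 1. Integrate ∫(-x*sin(2*x)) dx by parts with u = x, dv = (-sin(2*x)) dx, so v = cos(2*x)/2: now x*cos(2*x)/2 + ∫(-cos(2*x)/2) dx.
Step 2. Evaluate the standard form: now x*cos(2*x)/2 - sin(2*x)/4.
Answer: x*cos(2*x)/2 - sin(2*x)/4.


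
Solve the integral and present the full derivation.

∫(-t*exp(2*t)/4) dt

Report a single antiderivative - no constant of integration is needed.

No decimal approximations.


Step 1. Integrate ∫(-t*exp(2*t)/4) dt by parts with u = t, dv = (-exp(2*t)/4) dt, so v = -exp(2*t)/8: now -t*exp(2*t)/8 + ∫(exp(2*t)/8) dt.
Step 2. Evaluate the standard form: now -t*exp(2*t)/8 + exp(2*t)/16.
Answer: -t*exp(2*t)/8 + exp(2*t)/16.


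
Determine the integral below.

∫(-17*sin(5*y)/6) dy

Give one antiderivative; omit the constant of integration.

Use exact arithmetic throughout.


Answer: 17*cos(5*y)/30.


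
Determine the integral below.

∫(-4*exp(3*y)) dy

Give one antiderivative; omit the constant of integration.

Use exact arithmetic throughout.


Answer: -4*exp(3*y)/3.


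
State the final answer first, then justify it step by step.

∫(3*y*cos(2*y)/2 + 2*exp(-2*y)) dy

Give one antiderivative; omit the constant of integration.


The answer is 3*y*sin(2*y)/4 + 3*cos(2*y)/8 - exp(-2*y).
Step 1. Rewrite: now ∫(3*y*cos(2*y)/2) dy + ∫(2*exp(-2*y)) dy.
Step 2. Evaluate the standard form: now ∫(3*y*cos(2*y)/2) dy - exp(-2*y).
Step 3. Integrate ∫(3*y*cos(2*y)/2) dy by parts with u = y, dv = (3*cos(2*y)/2) dy, so v = 3*sin(2*y)/4: now 3*y*sin(2*y)/4 + ∫(-3*sin(2*y)/4) dy - exp(-2*y).
Step 4. Evaluate the standard form: now 3*y*sin(2*y)/4 + 3*cos(2*y)/8 - exp(-2*y).
Answer: 3*y*sin(2*y)/4 + 3*cos(2*y)/8 - exp(-2*y).


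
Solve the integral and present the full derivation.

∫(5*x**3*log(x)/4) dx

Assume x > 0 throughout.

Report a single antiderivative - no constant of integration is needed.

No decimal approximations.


Step 1. Integrate ∫(5*x**3*log(x)/4) dx by parts with u = log(x), dv = (5*x**3/4) dx, so v = 5*x**4/16 [assuming x > 0]: now 5*x**4*log(x)/16 + ∫(-5*x**3/16) dx.
Step 2. Evaluate the standard form: now 5*x**4*log(x)/16 - 5*x**4/64.
Answer: 5*x**4*log(x)/16 - 5*x**4/64.


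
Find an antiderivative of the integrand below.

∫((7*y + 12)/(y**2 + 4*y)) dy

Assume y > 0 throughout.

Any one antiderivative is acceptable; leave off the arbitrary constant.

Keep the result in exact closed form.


Answer: 3*log(y) + 4*log(y + 4).


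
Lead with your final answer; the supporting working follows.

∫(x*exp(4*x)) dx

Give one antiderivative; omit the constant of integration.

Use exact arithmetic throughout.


The answer is x*exp(4*x)/4 - exp(4*x)/16.
Step 1. Integrate ∫(x*exp(4*x)) dx by parts with u = x, dv = (exp(4*x)) dx, so v = exp(4*x)/4: now x*exp(4*x)/4 + ∫(-exp(4*x)/4) dx.
Step 2. Evaluate the standard form: now x*exp(4*x)/4 - exp(4*x)/16.
Answer: x*exp(4*x)/4 - exp(4*x)/16.


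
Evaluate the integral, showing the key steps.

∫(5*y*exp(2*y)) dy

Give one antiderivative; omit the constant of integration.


Step 1. Integrate ∫(5*y*exp(2*y)) dy by parts with u = y, dv = (5*exp(2*y)) dy, so v = 5*exp(2*y)/2: now 5*y*exp(2*y)/2 + ∫(-5*exp(2*y)/2) dy.
Step 2. Evaluate the standard form: now 5*y*exp(2*y)/2 - 5*exp(2*y)/4.
Answer: 5*y*exp(2*y)/2 - 5*exp(2*y)/4.


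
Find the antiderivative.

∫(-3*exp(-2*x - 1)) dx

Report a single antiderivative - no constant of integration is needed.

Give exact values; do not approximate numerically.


Answer: 3*exp(-2*x - 1)/2.


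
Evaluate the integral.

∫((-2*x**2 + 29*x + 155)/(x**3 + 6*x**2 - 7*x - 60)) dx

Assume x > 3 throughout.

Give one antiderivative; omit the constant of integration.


Answer: 4*log(x - 3) - log(x + 4) - 5*log(x + 5).


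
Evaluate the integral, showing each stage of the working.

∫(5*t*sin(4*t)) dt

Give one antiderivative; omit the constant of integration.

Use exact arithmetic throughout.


Step 1. Integrate ∫(5*t*sin(4*t)) dt by parts with u = t, dv = (5*sin(4*t)) dt, so v = -5*cos(4*t)/4: now -5*t*cos(4*t)/4 + ∫(5*cos(4*t)/4) dt.
Step 2. Evaluate the standard form: now -5*t*cos(4*t)/4 + 5*sin(4*t)/16.
Answer: -5*t*cos(4*t)/4 + 5*sin(4*t)/16.


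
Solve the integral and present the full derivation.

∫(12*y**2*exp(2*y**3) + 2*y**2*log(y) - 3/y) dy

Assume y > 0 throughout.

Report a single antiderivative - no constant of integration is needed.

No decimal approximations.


Step 1. Rewrite: now ∫(-3/y) dy + ∫(12*y**2*exp(2*y**3)) dy + ∫(2*y**2*log(y)) dy.
Step 2. Evaluate the standard form [assuming y > 0]: now -3*log(y) + ∫(12*y**2*exp(2*y**3)) dy + ∫(2*y**2*log(y)) dy.
Step 3. Integrate ∫(2*y**2*log(y)) dy by parts with u = log(y), dv = (2*y**2) dy, so v = 2*y**3/3 [assuming y > 0]: now 2*y**3*log(y)/3 - 3*log(y) + ∫(-2*y**2/3) dy + ∫(12*y**2*exp(2*y**3)) dy.
Step 4. Evaluate the standard form: now 2*y**3*log(y)/3 - 2*y**3/9 - 3*log(y) + ∫(12*y**2*exp(2*y**3)) dy.
Step 5. Substitute u = y**3, turning ∫(12*y**2*exp(2*y**3)) dy into ∫(4*exp(2*u)) du: now 2*y**3*log(y)/3 - 2*y**3/9 - 3*log(y) + ∫(4*exp(2*u)) du.
Step 6. Evaluate the standard form: now 2*y**3*log(y)/3 - 2*y**3/9 + 2*exp(2*u) - 3*log(y).
Step 7. Substitute back u = y**3: now 2*y**3*log(y)/3 - 2*y**3/9 + 2*exp(2*y**3) - 3*log(y).
Answer: 2*y**3*log(y)/3 - 2*y**3/9 + 2*exp(2*y**3) - 3*log(y).


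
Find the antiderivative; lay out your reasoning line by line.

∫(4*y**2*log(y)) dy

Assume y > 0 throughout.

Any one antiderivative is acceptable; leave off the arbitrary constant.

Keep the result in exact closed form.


Step 1. Integrate ∫(4*y**2*log(y)) dy by parts with u = log(y), dv = (4*y**2) dy, so v = 4*y**3/3 [assuming y > 0]: now 4*y**3*log(y)/3 + ∫(-4*y**2/3) dy.
Step 2. Evaluate the standard form: now 4*y**3*log(y)/3 - 4*y**3/9.
Answer: 4*y**3*log(y)/3 - 4*y**3/9.


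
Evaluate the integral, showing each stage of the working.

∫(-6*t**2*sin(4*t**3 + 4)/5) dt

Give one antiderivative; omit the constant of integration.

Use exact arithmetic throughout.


Step 1. Substitute u = t**3 + 1, turning ∫(-6*t**2*sin(4*t**3 + 4)/5) dt into ∫(-2*sin(4*u)/5) du: now ∫(-2*sin(4*u)/5) du.
Step 2. Evaluate the standard form: now cos(4*u)/10.
Step 3. Substitute back u = t**3 + 1: now cos(4*t**3 + 4)/10.
Answer: cos(4*t**3 + 4)/10.


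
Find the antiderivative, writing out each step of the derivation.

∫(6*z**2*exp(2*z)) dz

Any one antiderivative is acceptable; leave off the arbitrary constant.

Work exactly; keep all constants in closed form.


Step 1. Integrate ∫(6*z**2*exp(2*z)) dz by parts with u = z**2, dv = (6*exp(2*z)) dz, so v = 3*exp(2*z): now 3*z**2*exp(2*z) + ∫(-6*z*exp(2*z)) dz.
Step 2. Integrate ∫(-6*z*exp(2*z)) dz by parts with u = z, dv = (-6*exp(2*z)) dz, so v = -3*exp(2*z): now 3*z**2*exp(2*z) - 3*z*exp(2*z) + ∫(3*exp(2*z)) dz.
Step 3. Evaluate the standard form: now 3*z**2*exp(2*z) - 3*z*exp(2*z) + 3*exp(2*z)/2.
Answer: 3*z**2*exp(2*z) - 3*z*exp(2*z) + 3*exp(2*z)/2.


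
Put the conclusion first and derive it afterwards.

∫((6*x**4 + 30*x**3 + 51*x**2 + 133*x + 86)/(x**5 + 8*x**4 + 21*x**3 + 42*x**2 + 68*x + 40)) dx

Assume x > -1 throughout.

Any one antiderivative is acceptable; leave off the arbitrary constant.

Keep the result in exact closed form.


The answer is -log(x + 1) + 5*log(x + 2) + 2*log(x + 5) + atan(x/2)/2.
Step 1. Decompose ∫((6*x**4 + 30*x**3 + 51*x**2 + 133*x + 86)/(x**5 + 8*x**4 + 21*x**3 + 42*x**2 + 68*x + 40)) dx by partial fractions, (6*x**4 + 30*x**3 + 51*x**2 + 133*x + 86)/(x**5 + 8*x**4 + 21*x**3 + 42*x**2 + 68*x + 40) = 1/(x**2 + 4) + 2/(x + 5) + 5/(x + 2) - 1/(x + 1): now ∫(-1/(x + 1)) dx + ∫(5/(x + 2)) dx + ∫(2/(x + 5)) dx + ∫(1/(x**2 + 4)) dx.
Step 2. Evaluate the standard form [assuming x > -2]: now 5*log(x + 2) + ∫(-1/(x + 1)) dx + ∫(2/(x + 5)) dx + ∫(1/(x**2 + 4)) dx.
Step 3. Evaluate the standard form [assuming x > -5]: now 5*log(x + 2) + 2*log(x + 5) + ∫(-1/(x + 1)) dx + ∫(1/(x**2 + 4)) dx.
Step 4. Evaluate the standard form [assuming x > -1]: now -log(x + 1) + 5*log(x + 2) + 2*log(x + 5) + ∫(1/(x**2 + 4)) dx.
Step 5. Evaluate the standard form: now -log(x + 1) + 5*log(x + 2) + 2*log(x + 5) + atan(x/2)/2.
Answer: -log(x + 1) + 5*log(x + 2) + 2*log(x + 5) + atan(x/2)/2.


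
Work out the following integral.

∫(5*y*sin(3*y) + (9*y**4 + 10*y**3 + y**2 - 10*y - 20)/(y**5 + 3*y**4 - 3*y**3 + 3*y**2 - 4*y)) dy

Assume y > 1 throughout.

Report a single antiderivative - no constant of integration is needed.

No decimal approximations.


Answer: -5*y*cos(3*y)/3 + 5*log(y) - log(y - 1) + 5*log(y + 4) + 5*sin(3*y)/9 + 4*atan(y).


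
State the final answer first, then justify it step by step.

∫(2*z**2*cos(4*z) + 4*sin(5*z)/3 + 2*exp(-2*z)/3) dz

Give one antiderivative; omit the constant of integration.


The answer is z**2*sin(4*z)/2 + z*cos(4*z)/4 - sin(4*z)/16 - 4*cos(5*z)/15 - exp(-2*z)/3.
Step 1. Rewrite: now ∫(2*z**2*cos(4*z)) dz + ∫(2*exp(-2*z)/3) dz + ∫(4*sin(5*z)/3) dz.
Step 2. Integrate ∫(2*z**2*cos(4*z)) dz by parts with u = z**2, dv = (2*cos(4*z)) dz, so v = sin(4*z)/2: now z**2*sin(4*z)/2 + ∫(-z*sin(4*z)) dz + ∫(2*exp(-2*z)/3) dz + ∫(4*sin(5*z)/3) dz.
Step 3. Integrate ∫(-z*sin(4*z)) dz by parts with u = z, dv = (-sin(4*z)) dz, so v = cos(4*z)/4: now z**2*sin(4*z)/2 + z*cos(4*z)/4 + ∫(2*exp(-2*z)/3) dz + ∫(4*sin(5*z)/3) dz + ∫(-cos(4*z)/4) dz.
Step 4. Evaluate the standard form: now z**2*sin(4*z)/2 + z*cos(4*z)/4 - sin(4*z)/16 + ∫(2*exp(-2*z)/3) dz + ∫(4*sin(5*z)/3) dz.
Step 5. Evaluate the standard form: now z**2*sin(4*z)/2 + z*cos(4*z)/4 - sin(4*z)/16 + ∫(4*sin(5*z)/3) dz - exp(-2*z)/3.
Step 6. Evaluate the standard form: now z**2*sin(4*z)/2 + z*cos(4*z)/4 - sin(4*z)/16 - 4*cos(5*z)/15 - exp(-2*z)/3.
Answer: z**2*sin(4*z)/2 + z*cos(4*z)/4 - sin(4*z)/16 - 4*cos(5*z)/15 - exp(-2*z)/3.


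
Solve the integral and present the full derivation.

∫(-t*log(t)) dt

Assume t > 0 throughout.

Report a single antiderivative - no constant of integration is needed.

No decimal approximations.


Step 1. Integrate ∫(-t*log(t)) dt by parts with u = log(t), dv = (-t) dt, so v = -t**2/2 [assuming t > 0]: now -t**2*log(t)/2 + ∫(t/2) dt.
Step 2. Evaluate the standard form: now -t**2*log(t)/2 + t**2/4.
Answer: -t**2*log(t)/2 + t**2/4.


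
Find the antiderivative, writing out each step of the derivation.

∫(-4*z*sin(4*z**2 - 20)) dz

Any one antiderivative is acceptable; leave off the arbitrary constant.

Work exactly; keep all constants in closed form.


Step 1. Substitute u = z**2 - 5, turning ∫(-4*z*sin(4*z**2 - 20)) dz into ∫(-2*sin(4*u)) du: now ∫(-2*sin(4*u)) du.
Step 2. Evaluate the standard form: now cos(4*u)/2.
Step 3. Substitute back u = z**2 - 5: now cos(4*z**2 - 20)/2.
Answer: cos(4*z**2 - 20)/2.


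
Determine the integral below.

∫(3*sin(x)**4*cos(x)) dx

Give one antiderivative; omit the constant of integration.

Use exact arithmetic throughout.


Answer: 3*sin(x)**5/5.


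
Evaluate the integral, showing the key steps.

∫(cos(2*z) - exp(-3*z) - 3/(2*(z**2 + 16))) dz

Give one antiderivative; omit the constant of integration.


Step 1. Rewrite: now ∫(-3/(2*(z**2 + 16))) dz + ∫(-exp(-3*z)) dz + ∫(cos(2*z)) dz.
Step 2. Evaluate the standard form: now ∫(-3/(2*(z**2 + 16))) dz + ∫(cos(2*z)) dz + exp(-3*z)/3.
Step 3. Evaluate the standard form: now -3*atan(z/4)/8 + ∫(cos(2*z)) dz + exp(-3*z)/3.
Step 4. Evaluate the standard form: now sin(2*z)/2 - 3*atan(z/4)/8 + exp(-3*z)/3.
Answer: sin(2*z)/2 - 3*atan(z/4)/8 + exp(-3*z)/3.


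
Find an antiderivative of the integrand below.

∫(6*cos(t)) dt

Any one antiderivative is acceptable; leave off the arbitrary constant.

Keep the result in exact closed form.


Answer: 6*sin(t).


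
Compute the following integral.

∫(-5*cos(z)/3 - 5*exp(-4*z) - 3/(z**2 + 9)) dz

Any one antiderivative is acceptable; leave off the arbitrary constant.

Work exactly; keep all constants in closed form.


Answer: -5*sin(z)/3 - atan(z/3) + 5*exp(-4*z)/4.


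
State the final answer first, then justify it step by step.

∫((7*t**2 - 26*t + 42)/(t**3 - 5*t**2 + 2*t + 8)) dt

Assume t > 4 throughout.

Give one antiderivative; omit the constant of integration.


The answer is 5*log(t - 4) - 3*log(t - 2) + 5*log(t + 1).
Step 1. Decompose ∫((7*t**2 - 26*t + 42)/(t**3 - 5*t**2 + 2*t + 8)) dt by partial fractions, (7*t**2 - 26*t + 42)/(t**3 - 5*t**2 + 2*t + 8) = 5/(t + 1) - 3/(t - 2) + 5/(t - 4): now ∫(5/(t - 4)) dt + ∫(-3/(t - 2)) dt + ∫(5/(t + 1)) dt.
Step 2. Evaluate the standard form [assuming t > 4]: now 5*log(t - 4) + ∫(-3/(t - 2)) dt + ∫(5/(t + 1)) dt.
Step 3. Evaluate the standard form [assuming t > -1]: now 5*log(t - 4) + 5*log(t + 1) + ∫(-3/(t - 2)) dt.
Step 4. Evaluate the standard form [assuming t > 2]: now 5*log(t - 4) - 3*log(t - 2) + 5*log(t + 1).
Answer: 5*log(t - 4) - 3*log(t - 2) + 5*log(t + 1).


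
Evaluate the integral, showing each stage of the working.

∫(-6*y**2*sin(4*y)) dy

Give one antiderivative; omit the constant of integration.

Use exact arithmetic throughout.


Step 1. Integrate ∫(-6*y**2*sin(4*y)) dy by parts with u = y**2, dv = (-6*sin(4*y)) dy, so v = 3*cos(4*y)/2: now 3*y**2*cos(4*y)/2 + ∫(-3*y*cos(4*y)) dy.
Step 2. Integrate ∫(-3*y*cos(4*y)) dy by parts with u = y, dv = (-3*cos(4*y)) dy, so v = -3*sin(4*y)/4: now 3*y**2*cos(4*y)/2 - 3*y*sin(4*y)/4 + ∫(3*sin(4*y)/4) dy.
Step 3. Evaluate the standard form: now 3*y**2*cos(4*y)/2 - 3*y*sin(4*y)/4 - 3*cos(4*y)/16.
Answer: 3*y**2*cos(4*y)/2 - 3*y*sin(4*y)/4 - 3*cos(4*y)/16.


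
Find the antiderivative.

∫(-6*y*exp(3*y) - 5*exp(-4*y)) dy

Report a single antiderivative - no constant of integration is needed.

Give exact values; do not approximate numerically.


Answer: -2*y*exp(3*y) + 2*exp(3*y)/3 + 5*exp(-4*y)/4.


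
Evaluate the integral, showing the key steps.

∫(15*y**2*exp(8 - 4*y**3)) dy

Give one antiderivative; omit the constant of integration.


Step 1. Substitute u = y**3 - 2, turning ∫(15*y**2*exp(8 - 4*y**3)) dy into ∫(5*exp(-4*u)) du: now ∫(5*exp(-4*u)) du.
Step 2. Evaluate the standard form: now -5*exp(-4*u)/4.
Step 3. Substitute back u = y**3 - 2: now -5*exp(8 - 4*y**3)/4.
Answer: -5*exp(8 - 4*y**3)/4.


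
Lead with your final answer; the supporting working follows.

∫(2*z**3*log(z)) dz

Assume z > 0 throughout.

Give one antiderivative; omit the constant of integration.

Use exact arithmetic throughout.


The answer is z**4*log(z)/2 - z**4/8.
Step 1. Integrate ∫(2*z**3*log(z)) dz by parts with u = log(z), dv = (2*z**3) dz, so v = z**4/2 [assuming z > 0]: now z**4*log(z)/2 + ∫(-z**3/2) dz.
Step 2. Evaluate the standard form: now z**4*log(z)/2 - z**4/8.
Answer: z**4*log(z)/2 - z**4/8.


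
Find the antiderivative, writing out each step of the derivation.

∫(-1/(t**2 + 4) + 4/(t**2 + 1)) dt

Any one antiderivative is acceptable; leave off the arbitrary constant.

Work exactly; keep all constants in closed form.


Step 1. Rewrite: now ∫(4/(t**2 + 1)) dt + ∫(-1/(t**2 + 4)) dt.
Step 2. Evaluate the standard form: now -atan(t/2)/2 + ∫(4/(t**2 + 1)) dt.
Step 3. Evaluate the standard form: now -atan(t/2)/2 + 4*atan(t).
Answer: -atan(t/2)/2 + 4*atan(t).


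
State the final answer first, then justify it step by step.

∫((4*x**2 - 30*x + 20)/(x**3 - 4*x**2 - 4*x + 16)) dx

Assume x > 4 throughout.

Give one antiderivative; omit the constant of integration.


The answer is -3*log(x - 4) + 3*log(x - 2) + 4*log(x + 2).
Step 1. Decompose ∫((4*x**2 - 30*x + 20)/(x**3 - 4*x**2 - 4*x + 16)) dx by partial fractions, (4*x**2 - 30*x + 20)/(x**3 - 4*x**2 - 4*x + 16) = 4/(x + 2) + 3/(x - 2) - 3/(x - 4): now ∫(-3/(x - 4)) dx + ∫(3/(x - 2)) dx + ∫(4/(x + 2)) dx.
Step 2. Evaluate the standard form [assuming x > 4]: now -3*log(x - 4) + ∫(3/(x - 2)) dx + ∫(4/(x + 2)) dx.
Step 3. Evaluate the standard form [assuming x > 2]: now -3*log(x - 4) + 3*log(x - 2) + ∫(4/(x + 2)) dx.
Step 4. Evaluate the standard form [assuming x > -2]: now -3*log(x - 4) + 3*log(x - 2) + 4*log(x + 2).
Answer: -3*log(x - 4) + 3*log(x - 2) + 4*log(x + 2).


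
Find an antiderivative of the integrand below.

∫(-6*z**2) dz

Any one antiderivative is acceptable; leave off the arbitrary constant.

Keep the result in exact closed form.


Answer: -2*z**3.


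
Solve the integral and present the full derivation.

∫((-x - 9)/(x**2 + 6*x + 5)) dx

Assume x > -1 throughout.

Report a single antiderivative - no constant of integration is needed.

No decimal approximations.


Step 1. Decompose ∫((-x - 9)/(x**2 + 6*x + 5)) dx by partial fractions, (-x - 9)/(x**2 + 6*x + 5) = 1/(x + 5) - 2/(x + 1): now ∫(-2/(x + 1)) dx + ∫(1/(x + 5)) dx.
Step 2. Evaluate the standard form [assuming x > -5]: now log(x + 5) + ∫(-2/(x + 1)) dx.
Step 3. Evaluate the standard form [assuming x > -1]: now -2*log(x + 1) + log(x + 5).
Answer: -2*log(x + 1) + log(x + 5).
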